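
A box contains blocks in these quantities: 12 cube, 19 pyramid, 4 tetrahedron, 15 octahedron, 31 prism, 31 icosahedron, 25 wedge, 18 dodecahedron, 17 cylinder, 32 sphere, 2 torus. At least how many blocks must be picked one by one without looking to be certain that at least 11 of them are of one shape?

By the pigeonhole principle, put each drawn block into a box by shape. The largest draw with every box below 11 takes min(count, 10) from each shape; shapes with fewer than 10 contribute all they have.
Σ min(cᵢ, 10) = 10 + 10 + 4 + 10 + 10 + 10 + 10 + 10 + 10 + 10 + 2 = 96.
Draw number 96 + 1 = 97 must push one box to 11.

97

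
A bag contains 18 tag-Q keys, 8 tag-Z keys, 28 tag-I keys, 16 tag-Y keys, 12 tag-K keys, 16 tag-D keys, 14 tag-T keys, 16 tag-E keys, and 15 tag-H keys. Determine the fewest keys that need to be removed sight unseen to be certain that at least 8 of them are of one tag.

By the pigeonhole principle, put each drawn key into a box by tag. The largest draw with every box below 8 takes min(count, 7) from each tag.
Σ min(cᵢ, 7) = 7 + 7 + 7 + 7 + 7 + 7 + 7 + 7 + 7 = 63.
Draw number 63 + 1 = 64 must push one box to 8.

64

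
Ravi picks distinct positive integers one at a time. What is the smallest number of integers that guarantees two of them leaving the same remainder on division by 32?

33

By the pigeonhole principle, the 32 residue classes mod 32 are the pigeonholes.
With 32 integers one could put 1 in each residue class and have no class reach 2.
The 33rd integer pushes some class to 2, so 32·1 + 1 = 33.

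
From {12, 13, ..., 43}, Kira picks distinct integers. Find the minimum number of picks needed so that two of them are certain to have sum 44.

23

Two chosen integers sum to 44 exactly when both halves of some pair {x, 44−x} with 12 ≤ x ≤ 44−x ≤ 32 are chosen — 10 such pairs.
The remaining 12 elements (those with no distinct partner in range) can never complete a 44-sum, so the worst case takes all of them and one from each pair: 12 + 10 = 22.
Pigeonhole: the 23rd integer has to be the second member of some pair, so 22 + 1 = 23.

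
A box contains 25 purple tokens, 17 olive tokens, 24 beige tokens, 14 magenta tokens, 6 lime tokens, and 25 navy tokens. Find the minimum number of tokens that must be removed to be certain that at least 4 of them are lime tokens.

In the worst case for collecting lime tokens, every non-lime token comes out first.
There are 25 + 17 + 24 + 14 + 25 = 105 non-lime tokens altogether.
After those, each further token must be lime, so 105 + 4 = 109 draws guarantee 4 lime tokens.

109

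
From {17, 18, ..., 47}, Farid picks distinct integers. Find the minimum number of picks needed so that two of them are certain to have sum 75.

Two chosen integers sum to 75 exactly when both halves of some pair {x, 75−x} with 28 ≤ x ≤ 75−x ≤ 47 are chosen — 10 such pairs.
The remaining 11 elements (those with no distinct partner in range) can never complete a 75-sum, so the worst case takes all of them and one from each pair: 11 + 10 = 21.
Pigeonhole: the 22nd integer has to be the second member of some pair, so 21 + 1 = 22.

22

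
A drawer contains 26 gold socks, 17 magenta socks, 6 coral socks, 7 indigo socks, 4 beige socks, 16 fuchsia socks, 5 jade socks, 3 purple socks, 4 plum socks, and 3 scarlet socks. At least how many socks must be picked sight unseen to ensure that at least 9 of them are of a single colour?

An adversary could hand out at most 8 socks per colour (7 colours run out sooner): 8 + 8 + 6 + 7 + 4 + 8 + 5 + 3 + 4 + 3 = 56 socks and still no colour has 9.
By the pigeonhole principle, one more sock lands in a colour already at 8, so 57 draws are enough and 56 are not.

57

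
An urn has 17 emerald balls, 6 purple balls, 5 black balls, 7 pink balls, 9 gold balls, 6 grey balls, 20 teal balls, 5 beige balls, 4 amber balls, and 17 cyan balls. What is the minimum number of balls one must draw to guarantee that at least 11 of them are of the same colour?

Pigeonhole: the 10 colours are the holes; the balls drawn are the pigeons.
To avoid 11 of any one colour, the worst case takes at most 10 of each colour, or every ball of a colour that has fewer than 10.
That gives 10 + 6 + 5 + 7 + 9 + 6 + 10 + 5 + 4 + 10 = 72 balls with no colour reaching 11.
The next ball forces some colour to 11, so 72 + 1 = 73.

73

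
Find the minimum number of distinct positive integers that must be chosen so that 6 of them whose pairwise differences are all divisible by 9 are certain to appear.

46

Integers whose pairwise differences are multiples of 9 are exactly those sharing a remainder mod 9. The 9 residue classes mod 9 are the pigeonholes.
With 45 integers one could put 5 in each residue class and have no class reach 6.
The 46th integer pushes some class to 6, so 9·5 + 1 = 46.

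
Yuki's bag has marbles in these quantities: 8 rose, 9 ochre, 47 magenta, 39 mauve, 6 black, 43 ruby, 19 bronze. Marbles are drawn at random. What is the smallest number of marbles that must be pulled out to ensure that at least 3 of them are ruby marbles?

131

In the worst case for collecting ruby marbles, every non-ruby marble comes out first.
There are 8 + 9 + 47 + 39 + 6 + 19 = 128 non-ruby marbles altogether.
After those, each further marble must be ruby, so 128 + 3 = 131 draws guarantee 3 ruby marbles.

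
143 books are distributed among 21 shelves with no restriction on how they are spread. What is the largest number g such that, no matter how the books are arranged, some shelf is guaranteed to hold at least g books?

7

By the pigeonhole principle, the 21 shelves are the holes and the 143 books are the pigeons.
If every shelf held at most 6 books, the total would be at most 21 × 6 = 126, which is less than 143.
So some shelf holds at least ⌈143/21⌉ = 7 books.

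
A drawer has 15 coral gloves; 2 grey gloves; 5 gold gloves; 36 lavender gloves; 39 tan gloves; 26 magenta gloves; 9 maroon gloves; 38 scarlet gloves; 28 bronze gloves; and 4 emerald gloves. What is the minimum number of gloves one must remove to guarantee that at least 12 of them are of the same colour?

87

Pigeonhole: the 10 colours are the holes; the gloves drawn are the pigeons.
To avoid 12 of any one colour, the worst case takes at most 11 of each colour, or every glove of a colour that has fewer than 11.
That gives 11 + 2 + 5 + 11 + 11 + 11 + 9 + 11 + 11 + 4 = 86 gloves with no colour reaching 12.
The next glove forces some colour to 12, so 86 + 1 = 87.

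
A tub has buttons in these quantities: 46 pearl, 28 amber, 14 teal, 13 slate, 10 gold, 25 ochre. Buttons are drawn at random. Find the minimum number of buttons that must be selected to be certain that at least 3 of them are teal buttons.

In the worst case for collecting teal buttons, every non-teal button comes out first.
There are 46 + 28 + 13 + 10 + 25 = 122 non-teal buttons altogether.
After those, each further button must be teal, so 122 + 3 = 125 draws guarantee 3 teal buttons.

125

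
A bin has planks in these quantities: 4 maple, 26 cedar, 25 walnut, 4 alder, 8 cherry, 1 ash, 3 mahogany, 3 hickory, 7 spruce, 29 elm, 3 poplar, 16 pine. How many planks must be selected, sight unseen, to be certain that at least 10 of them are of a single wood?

70

An adversary could hand out at most 9 planks per wood (8 woods run out sooner): 4 + 9 + 9 + 4 + 8 + 1 + 3 + 3 + 7 + 9 + 3 + 9 = 69 planks and still no wood has 10.
By pigeonhole, one more plank lands in a wood already at 9, so 70 draws are enough and 69 are not.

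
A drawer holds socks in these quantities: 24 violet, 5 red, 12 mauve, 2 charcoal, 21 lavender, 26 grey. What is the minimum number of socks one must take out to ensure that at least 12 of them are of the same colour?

52

By the pigeonhole principle, put each drawn sock into a box by colour. The largest draw with every box below 12 takes min(count, 11) from each colour; colours with fewer than 11 contribute all they have.
Σ min(cᵢ, 11) = 11 + 5 + 11 + 2 + 11 + 11 = 51.
Draw number 51 + 1 = 52 must push one box to 12.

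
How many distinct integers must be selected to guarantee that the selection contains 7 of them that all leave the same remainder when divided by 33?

The 33 residue classes mod 33 are the pigeonholes.
With 198 integers one could put 6 in each residue class and have no class reach 7.
The 199th integer pushes some class to 7, so 33·6 + 1 = 199.

199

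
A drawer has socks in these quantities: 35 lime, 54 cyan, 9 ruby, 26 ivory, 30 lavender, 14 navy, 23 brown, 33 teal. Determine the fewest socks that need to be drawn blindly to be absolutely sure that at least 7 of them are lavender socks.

201

In the worst case for collecting lavender socks, every non-lavender sock comes out first.
There are 35 + 54 + 9 + 26 + 14 + 23 + 33 = 194 non-lavender socks altogether.
After those, each further sock must be lavender, so 194 + 7 = 201 draws guarantee 7 lavender socks.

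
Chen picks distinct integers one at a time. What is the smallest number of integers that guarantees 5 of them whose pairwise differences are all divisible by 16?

Integers whose pairwise differences are multiples of 16 are exactly those sharing a remainder mod 16. Pigeonhole: the 16 residue classes mod 16 are the pigeonholes.
With 64 integers one could put 4 in each residue class and have no class reach 5.
The 65th integer pushes some class to 5, so 16·4 + 1 = 65.

65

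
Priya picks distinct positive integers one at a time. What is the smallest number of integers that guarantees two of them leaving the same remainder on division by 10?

11

Pigeonhole: the 10 residue classes mod 10 are the pigeonholes.
With 10 integers one could put 1 in each residue class and have no class reach 2.
The 11th integer pushes some class to 2, so 10·1 + 1 = 11.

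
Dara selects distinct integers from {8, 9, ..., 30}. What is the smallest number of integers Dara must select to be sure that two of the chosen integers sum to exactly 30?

Group the elements by complementary pair {x, 30−x}: {8,22}, {9,21}, {10,20}, …, giving 7 two-element pairs, the single value 15 (it cannot pair with itself since the integers are distinct), and 8 integers whose partner 30−x falls outside [8,30].
By the pigeonhole principle, treating each of those 16 groups as a pigeonhole, one can pick one integer per group — 16 integers — with no two summing to 30.
The 17th integer lands in an occupied pair, forcing a sum of 30.

17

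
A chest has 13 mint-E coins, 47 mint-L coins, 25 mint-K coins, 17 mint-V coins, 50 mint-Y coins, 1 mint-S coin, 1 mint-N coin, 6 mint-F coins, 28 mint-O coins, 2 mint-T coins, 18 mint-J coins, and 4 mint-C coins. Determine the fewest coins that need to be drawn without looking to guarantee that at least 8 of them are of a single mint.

64

By the pigeonhole principle, put each drawn coin into a box by mint. The largest draw with every box below 8 takes min(count, 7) from each mint; mints with fewer than 7 contribute all they have.
Σ min(cᵢ, 7) = 7 + 7 + 7 + 7 + 7 + 1 + 1 + 6 + 7 + 2 + 7 + 4 = 63.
Draw number 63 + 1 = 64 must push one box to 8.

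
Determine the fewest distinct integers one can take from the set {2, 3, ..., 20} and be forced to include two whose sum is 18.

13

Two chosen integers sum to 18 exactly when both halves of some pair {x, 18−x} with 2 ≤ x ≤ 18−x ≤ 16 are chosen — 7 such pairs.
The remaining 5 elements (those with no distinct partner in range) can never complete a 18-sum, so the worst case takes all of them and one from each pair: 5 + 7 = 12.
Pigeonhole: the 13th integer has to be the second member of some pair, so 12 + 1 = 13.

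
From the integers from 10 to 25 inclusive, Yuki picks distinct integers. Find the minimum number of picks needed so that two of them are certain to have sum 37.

A set avoiding the sum 37 can contain at most one of each pair {x, 37−x}, plus the 2 elements whose complement lies outside the range.
The integers 10, …, 18 (9 of them) are such a set: any two sum to at least 10+11 = 21 and at most 17+18 = 35 < 37.
Any 10th integer completes one of the 7 pairs, so 10 choices force a sum of 37.

10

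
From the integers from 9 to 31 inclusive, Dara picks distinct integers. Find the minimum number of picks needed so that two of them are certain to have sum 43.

A set avoiding the sum 43 can contain at most one of each pair {x, 43−x}, plus the 3 elements whose complement lies outside the range.
The integers 9, …, 21 (13 of them) are such a set: any two sum to at least 9+10 = 19 and at most 20+21 = 41 < 43.
Any 14th integer completes one of the 10 pairs, so 14 choices force a sum of 43.

14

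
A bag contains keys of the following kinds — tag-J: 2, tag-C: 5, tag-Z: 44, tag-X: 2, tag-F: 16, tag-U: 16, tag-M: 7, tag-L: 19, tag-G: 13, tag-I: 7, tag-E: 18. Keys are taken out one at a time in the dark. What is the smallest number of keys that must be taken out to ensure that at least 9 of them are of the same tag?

72

By the pigeonhole principle, put each drawn key into a box by tag. The largest draw with every box below 9 takes min(count, 8) from each tag; tags with fewer than 8 contribute all they have.
Σ min(cᵢ, 8) = 2 + 5 + 8 + 2 + 8 + 8 + 7 + 8 + 8 + 7 + 8 = 71.
Draw number 71 + 1 = 72 must push one box to 9.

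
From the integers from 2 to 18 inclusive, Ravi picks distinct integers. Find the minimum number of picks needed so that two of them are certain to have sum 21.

10

Group the elements by complementary pair {x, 21−x}: {3,18}, {4,17}, {5,16}, …, giving 8 two-element pairs and 1 integer whose partner 21−x falls outside [2,18].
Treating each of those 9 groups as a pigeonhole, one can pick one integer per group — 9 integers — with no two summing to 21.
The 10th integer lands in an occupied pair, forcing a sum of 21.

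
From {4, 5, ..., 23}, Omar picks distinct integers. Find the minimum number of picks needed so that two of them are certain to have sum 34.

15

Group the elements by complementary pair {x, 34−x}: {11,23}, {12,22}, {13,21}, …, giving 6 two-element pairs, the single value 17 (it cannot pair with itself since the integers are distinct), and 7 integers whose partner 34−x falls outside [4,23].
By the pigeonhole principle, treating each of those 14 groups as a pigeonhole, one can pick one integer per group — 14 integers — with no two summing to 34.
The 15th integer lands in an occupied pair, forcing a sum of 34.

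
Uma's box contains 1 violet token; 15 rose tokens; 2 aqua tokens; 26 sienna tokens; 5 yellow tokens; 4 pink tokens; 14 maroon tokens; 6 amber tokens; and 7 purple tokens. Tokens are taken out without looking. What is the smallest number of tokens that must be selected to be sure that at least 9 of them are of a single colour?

By pigeonhole, put each drawn token into a box by colour. The largest draw with every box below 9 takes min(count, 8) from each colour; colours with fewer than 8 contribute all they have.
Σ min(cᵢ, 8) = 1 + 8 + 2 + 8 + 5 + 4 + 8 + 6 + 7 = 49.
Draw number 49 + 1 = 50 must push one box to 9.

50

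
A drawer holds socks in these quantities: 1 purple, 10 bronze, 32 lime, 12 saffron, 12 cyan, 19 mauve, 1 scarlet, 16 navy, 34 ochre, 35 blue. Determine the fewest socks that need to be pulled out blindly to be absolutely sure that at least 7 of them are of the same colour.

The 10 colours are the holes; the socks drawn are the pigeons.
To avoid 7 of any one colour, the worst case takes at most 6 of each colour, or every sock of a colour that has fewer than 6.
That gives 1 + 6 + 6 + 6 + 6 + 6 + 1 + 6 + 6 + 6 = 50 socks with no colour reaching 7.
The next sock forces some colour to 7, so 50 + 1 = 51.

51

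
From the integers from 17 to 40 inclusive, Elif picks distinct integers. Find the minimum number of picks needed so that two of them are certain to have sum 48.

A set avoiding the sum 48 can contain at most one of each pair {x, 48−x}, plus the 10 elements whose complement lies outside the range or equal to its own complement.
The integers 24, …, 40 (17 of them) are such a set: any two sum to at least 24+25 = 49 > 48.
Pigeonhole: any 18th integer completes one of the 7 pairs, so 18 choices force a sum of 48.

18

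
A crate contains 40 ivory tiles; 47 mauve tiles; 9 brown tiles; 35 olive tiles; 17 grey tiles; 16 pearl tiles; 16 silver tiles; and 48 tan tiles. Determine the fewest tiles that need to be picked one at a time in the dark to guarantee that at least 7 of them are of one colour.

49

The 8 colours are the holes; the tiles drawn are the pigeons.
To avoid 7 of any one colour, the worst case takes at most 6 of each colour.
That gives 6 + 6 + 6 + 6 + 6 + 6 + 6 + 6 = 48 tiles with no colour reaching 7.
The next tile forces some colour to 7, so 48 + 1 = 49.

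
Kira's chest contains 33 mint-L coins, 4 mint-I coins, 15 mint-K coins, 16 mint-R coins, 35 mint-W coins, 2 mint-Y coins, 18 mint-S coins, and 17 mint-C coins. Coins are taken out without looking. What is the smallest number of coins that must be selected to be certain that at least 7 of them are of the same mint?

43

Pigeonhole: put each drawn coin into a box by mint. The largest draw with every box below 7 takes min(count, 6) from each mint; mints with fewer than 6 contribute all they have.
Σ min(cᵢ, 6) = 6 + 4 + 6 + 6 + 6 + 2 + 6 + 6 = 42.
Draw number 42 + 1 = 43 must push one box to 7.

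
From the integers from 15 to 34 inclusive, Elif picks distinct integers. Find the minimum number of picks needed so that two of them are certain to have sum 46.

13

Group the elements by complementary pair {x, 46−x}: {15,31}, {16,30}, {17,29}, …, giving 8 two-element pairs, the single value 23 (it cannot pair with itself since the integers are distinct), and 3 integers whose partner 46−x falls outside [15,34].
Treating each of those 12 groups as a pigeonhole, one can pick one integer per group — 12 integers — with no two summing to 46.
The 13th integer lands in an occupied pair, forcing a sum of 46.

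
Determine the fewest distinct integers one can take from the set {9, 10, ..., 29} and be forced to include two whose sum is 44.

Group the elements by complementary pair {x, 44−x}: {15,29}, {16,28}, {17,27}, …, giving 7 two-element pairs, the single value 22 (it cannot pair with itself since the integers are distinct), and 6 integers whose partner 44−x falls outside [9,29].
Treating each of those 14 groups as a pigeonhole, one can pick one integer per group — 14 integers — with no two summing to 44.
The 15th integer lands in an occupied pair, forcing a sum of 44.

15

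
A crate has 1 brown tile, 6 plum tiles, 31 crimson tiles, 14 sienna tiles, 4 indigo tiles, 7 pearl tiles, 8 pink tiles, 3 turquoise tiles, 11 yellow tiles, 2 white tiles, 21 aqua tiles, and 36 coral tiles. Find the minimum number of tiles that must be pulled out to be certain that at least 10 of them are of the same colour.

77

The 12 colours are the holes; the tiles drawn are the pigeons.
To avoid 10 of any one colour, the worst case takes at most 9 of each colour, or every tile of a colour that has fewer than 9.
That gives 1 + 6 + 9 + 9 + 4 + 7 + 8 + 3 + 9 + 2 + 9 + 9 = 76 tiles with no colour reaching 10.
The next tile forces some colour to 10, so 76 + 1 = 77.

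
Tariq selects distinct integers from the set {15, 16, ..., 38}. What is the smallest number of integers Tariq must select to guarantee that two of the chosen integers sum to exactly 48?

Two chosen integers sum to 48 exactly when both halves of some pair {x, 48−x} with 15 ≤ x ≤ 48−x ≤ 33 are chosen — 9 such pairs.
The remaining 6 elements (those with no distinct partner in range) can never complete a 48-sum, so the worst case takes all of them and one from each pair: 6 + 9 = 15.
By pigeonhole, the 16th integer has to be the second member of some pair, so 15 + 1 = 16.

16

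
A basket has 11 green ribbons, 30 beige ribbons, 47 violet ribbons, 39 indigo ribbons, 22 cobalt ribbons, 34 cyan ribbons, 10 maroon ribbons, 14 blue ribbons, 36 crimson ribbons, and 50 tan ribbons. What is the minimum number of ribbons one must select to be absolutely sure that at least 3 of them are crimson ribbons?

In the worst case for collecting crimson ribbons, every non-crimson ribbon comes out first.
There are 11 + 30 + 47 + 39 + 22 + 34 + 10 + 14 + 50 = 257 non-crimson ribbons altogether.
After those, each further ribbon must be crimson, so 257 + 3 = 260 draws guarantee 3 crimson ribbons.

260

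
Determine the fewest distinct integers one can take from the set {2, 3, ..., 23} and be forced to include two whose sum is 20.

15

A set avoiding the sum 20 can contain at most one of each pair {x, 20−x}, plus the 6 elements whose complement lies outside the range or equal to its own complement.
The integers 10, …, 23 (14 of them) are such a set: any two sum to at least 10+11 = 21 > 20.
By the pigeonhole principle, any 15th integer completes one of the 8 pairs, so 15 choices force a sum of 20.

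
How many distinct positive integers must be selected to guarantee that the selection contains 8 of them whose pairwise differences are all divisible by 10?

71

Integers whose pairwise differences are multiples of 10 are exactly those sharing a remainder mod 10. By the pigeonhole principle, the 10 residue classes mod 10 are the pigeonholes.
With 70 integers one could put 7 in each residue class and have no class reach 8.
The 71st integer pushes some class to 8, so 10·7 + 1 = 71.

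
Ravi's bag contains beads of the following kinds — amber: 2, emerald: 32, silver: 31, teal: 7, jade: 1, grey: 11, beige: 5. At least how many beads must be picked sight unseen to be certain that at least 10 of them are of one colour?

43

An adversary could hand out at most 9 beads per colour (4 colours run out sooner): 2 + 9 + 9 + 7 + 1 + 9 + 5 = 42 beads and still no colour has 10.
One more bead lands in a colour already at 9, so 43 draws are enough and 42 are not.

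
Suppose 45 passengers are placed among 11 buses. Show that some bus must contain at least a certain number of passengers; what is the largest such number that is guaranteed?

By the pigeonhole principle, the 11 buses are the holes and the 45 passengers are the pigeons.
If every bus held at most 4 passengers, the total would be at most 11 × 4 = 44, which is less than 45.
So some bus holds at least ⌈45/11⌉ = 5 passengers.

5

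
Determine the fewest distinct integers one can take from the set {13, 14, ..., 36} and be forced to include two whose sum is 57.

17

Group the elements by complementary pair {x, 57−x}: {21,36}, {22,35}, {23,34}, …, giving 8 two-element pairs and 8 integers whose partner 57−x falls outside [13,36].
Treating each of those 16 groups as a pigeonhole, one can pick one integer per group — 16 integers — with no two summing to 57.
The 17th integer lands in an occupied pair, forcing a sum of 57.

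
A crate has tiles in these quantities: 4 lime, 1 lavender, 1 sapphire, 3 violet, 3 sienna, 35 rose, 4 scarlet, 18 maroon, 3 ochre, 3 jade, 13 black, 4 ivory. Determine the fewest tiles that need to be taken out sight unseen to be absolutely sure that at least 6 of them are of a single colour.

The 12 colours are the holes; the tiles drawn are the pigeons.
To avoid 6 of any one colour, the worst case takes at most 5 of each colour, or every tile of a colour that has fewer than 5.
That gives 4 + 1 + 1 + 3 + 3 + 5 + 4 + 5 + 3 + 3 + 5 + 4 = 41 tiles with no colour reaching 6.
The next tile forces some colour to 6, so 41 + 1 = 42.

42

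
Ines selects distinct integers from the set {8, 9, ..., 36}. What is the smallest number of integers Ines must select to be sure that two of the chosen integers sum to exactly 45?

16

A set avoiding the sum 45 can contain at most one of each pair {x, 45−x}, plus the 1 element whose complement lies outside the range.
The integers 8, …, 22 (15 of them) are such a set: any two sum to at least 8+9 = 17 and at most 21+22 = 43 < 45.
Any 16th integer completes one of the 14 pairs, so 16 choices force a sum of 45.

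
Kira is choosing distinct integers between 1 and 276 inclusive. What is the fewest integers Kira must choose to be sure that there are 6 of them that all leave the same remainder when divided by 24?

121

By pigeonhole, the 24 residue classes mod 24 are the pigeonholes.
With 120 integers one could put 5 in each residue class and have no class reach 6.
The 121st integer pushes some class to 6, so 24·5 + 1 = 121.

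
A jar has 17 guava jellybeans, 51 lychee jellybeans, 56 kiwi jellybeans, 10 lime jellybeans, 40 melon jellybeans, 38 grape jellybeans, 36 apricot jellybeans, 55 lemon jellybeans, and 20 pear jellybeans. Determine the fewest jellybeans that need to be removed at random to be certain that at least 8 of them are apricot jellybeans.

295

In the worst case for collecting apricot jellybeans, every non-apricot jellybean comes out first.
There are 17 + 51 + 56 + 10 + 40 + 38 + 55 + 20 = 287 non-apricot jellybeans altogether.
After those, each further jellybean must be apricot, so 287 + 8 = 295 draws guarantee 8 apricot jellybeans.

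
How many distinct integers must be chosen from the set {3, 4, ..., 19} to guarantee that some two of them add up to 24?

Group the elements by complementary pair {x, 24−x}: {5,19}, {6,18}, {7,17}, …, giving 7 two-element pairs, the single value 12 (it cannot pair with itself since the integers are distinct), and 2 integers whose partner 24−x falls outside [3,19].
By the pigeonhole principle, treating each of those 10 groups as a pigeonhole, one can pick one integer per group — 10 integers — with no two summing to 24.
The 11th integer lands in an occupied pair, forcing a sum of 24.

11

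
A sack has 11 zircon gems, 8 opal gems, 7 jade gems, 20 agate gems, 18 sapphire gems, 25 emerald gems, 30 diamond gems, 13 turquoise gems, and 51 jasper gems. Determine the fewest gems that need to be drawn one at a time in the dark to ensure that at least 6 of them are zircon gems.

In the worst case for collecting zircon gems, every non-zircon gem comes out first.
There are 8 + 7 + 20 + 18 + 25 + 30 + 13 + 51 = 172 non-zircon gems altogether.
After those, each further gem must be zircon, so 172 + 6 = 178 draws guarantee 6 zircon gems.

178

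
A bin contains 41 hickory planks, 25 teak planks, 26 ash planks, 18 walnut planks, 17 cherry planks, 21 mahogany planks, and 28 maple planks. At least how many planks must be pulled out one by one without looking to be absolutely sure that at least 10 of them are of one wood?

By pigeonhole, put each drawn plank into a box by wood. The largest draw with every box below 10 takes min(count, 9) from each wood.
Σ min(cᵢ, 9) = 9 + 9 + 9 + 9 + 9 + 9 + 9 = 63.
Draw number 63 + 1 = 64 must push one box to 10.

64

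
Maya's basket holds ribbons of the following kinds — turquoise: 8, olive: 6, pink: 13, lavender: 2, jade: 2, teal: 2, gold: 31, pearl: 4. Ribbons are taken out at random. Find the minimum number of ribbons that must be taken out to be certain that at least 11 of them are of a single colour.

By the pigeonhole principle, put each drawn ribbon into a box by colour. The largest draw with every box below 11 takes min(count, 10) from each colour; colours with fewer than 10 contribute all they have.
Σ min(cᵢ, 10) = 8 + 6 + 10 + 2 + 2 + 2 + 10 + 4 = 44.
Draw number 44 + 1 = 45 must push one box to 11.

45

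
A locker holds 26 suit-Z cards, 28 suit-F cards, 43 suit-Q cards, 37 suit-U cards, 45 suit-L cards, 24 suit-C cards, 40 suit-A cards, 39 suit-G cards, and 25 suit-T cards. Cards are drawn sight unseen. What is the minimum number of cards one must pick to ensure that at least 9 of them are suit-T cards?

291

In the worst case for collecting suit-T cards, every non-suit-T card comes out first.
There are 26 + 28 + 43 + 37 + 45 + 24 + 40 + 39 = 282 non-suit-T cards altogether.
After those, each further card must be suit-T, so 282 + 9 = 291 draws guarantee 9 suit-T cards.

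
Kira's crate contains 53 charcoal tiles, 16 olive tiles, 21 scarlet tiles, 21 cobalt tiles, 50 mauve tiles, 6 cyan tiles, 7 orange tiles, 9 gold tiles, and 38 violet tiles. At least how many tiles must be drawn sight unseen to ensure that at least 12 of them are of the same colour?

89

The 9 colours are the holes; the tiles drawn are the pigeons.
To avoid 12 of any one colour, the worst case takes at most 11 of each colour, or every tile of a colour that has fewer than 11.
That gives 11 + 11 + 11 + 11 + 11 + 6 + 7 + 9 + 11 = 88 tiles with no colour reaching 12.
The next tile forces some colour to 12, so 88 + 1 = 89.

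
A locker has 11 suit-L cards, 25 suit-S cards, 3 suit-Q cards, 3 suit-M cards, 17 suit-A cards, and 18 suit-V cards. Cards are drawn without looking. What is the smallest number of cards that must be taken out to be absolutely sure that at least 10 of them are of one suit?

43

Put each drawn card into a box by suit. The largest draw with every box below 10 takes min(count, 9) from each suit; suits with fewer than 9 contribute all they have.
Σ min(cᵢ, 9) = 9 + 9 + 3 + 3 + 9 + 9 = 42.
Draw number 42 + 1 = 43 must push one box to 10.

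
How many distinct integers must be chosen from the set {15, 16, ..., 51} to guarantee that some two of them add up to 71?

Two chosen integers sum to 71 exactly when both halves of some pair {x, 71−x} with 20 ≤ x ≤ 71−x ≤ 51 are chosen — 16 such pairs.
The remaining 5 elements (those with no distinct partner in range) can never complete a 71-sum, so the worst case takes all of them and one from each pair: 5 + 16 = 21.
The 22nd integer has to be the second member of some pair, so 21 + 1 = 22.

22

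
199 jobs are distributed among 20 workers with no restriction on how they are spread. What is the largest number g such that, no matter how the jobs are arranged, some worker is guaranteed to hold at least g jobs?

10

The 20 workers are the holes and the 199 jobs are the pigeons.
If every worker held at most 9 jobs, the total would be at most 20 × 9 = 180, which is less than 199.
So some worker holds at least ⌈199/20⌉ = 10 jobs.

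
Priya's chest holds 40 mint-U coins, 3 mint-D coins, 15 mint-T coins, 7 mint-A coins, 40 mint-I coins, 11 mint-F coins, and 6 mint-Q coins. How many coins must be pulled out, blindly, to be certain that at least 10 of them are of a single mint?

By pigeonhole, put each drawn coin into a box by mint. The largest draw with every box below 10 takes min(count, 9) from each mint; mints with fewer than 9 contribute all they have.
Σ min(cᵢ, 9) = 9 + 3 + 9 + 7 + 9 + 9 + 6 = 52.
Draw number 52 + 1 = 53 must push one box to 10.

53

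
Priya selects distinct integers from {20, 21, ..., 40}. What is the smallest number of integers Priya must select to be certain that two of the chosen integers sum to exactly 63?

13

A set avoiding the sum 63 can contain at most one of each pair {x, 63−x}, plus the 3 elements whose complement lies outside the range.
The integers 20, …, 31 (12 of them) are such a set: any two sum to at least 20+21 = 41 and at most 30+31 = 61 < 63.
Pigeonhole: any 13th integer completes one of the 9 pairs, so 13 choices force a sum of 63.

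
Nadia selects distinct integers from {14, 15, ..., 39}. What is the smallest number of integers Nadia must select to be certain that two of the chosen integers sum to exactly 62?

A set avoiding the sum 62 can contain at most one of each pair {x, 62−x}, plus the 10 elements whose complement lies outside the range or equal to its own complement.
The integers 14, …, 31 (18 of them) are such a set: any two sum to at least 14+15 = 29 and at most 30+31 = 61 < 62.
Any 19th integer completes one of the 8 pairs, so 19 choices force a sum of 62.

19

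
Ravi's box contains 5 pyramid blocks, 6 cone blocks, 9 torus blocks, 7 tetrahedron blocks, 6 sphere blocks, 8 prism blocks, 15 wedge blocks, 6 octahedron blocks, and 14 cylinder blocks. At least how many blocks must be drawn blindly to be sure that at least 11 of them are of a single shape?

An adversary could hand out at most 10 blocks per shape (7 shapes run out sooner): 5 + 6 + 9 + 7 + 6 + 8 + 10 + 6 + 10 = 67 blocks and still no shape has 11.
By the pigeonhole principle, one more block lands in a shape already at 10, so 68 draws are enough and 67 are not.

68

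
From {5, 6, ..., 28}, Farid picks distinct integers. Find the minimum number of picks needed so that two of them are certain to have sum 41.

A set avoiding the sum 41 can contain at most one of each pair {x, 41−x}, plus the 8 elements whose complement lies outside the range.
The integers 5, …, 20 (16 of them) are such a set: any two sum to at least 5+6 = 11 and at most 19+20 = 39 < 41.
Any 17th integer completes one of the 8 pairs, so 17 choices force a sum of 41.

17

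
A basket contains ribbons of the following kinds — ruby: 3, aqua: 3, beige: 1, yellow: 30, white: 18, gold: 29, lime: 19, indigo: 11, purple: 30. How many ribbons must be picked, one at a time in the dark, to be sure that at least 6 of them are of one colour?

38

Put each drawn ribbon into a box by colour. The largest draw with every box below 6 takes min(count, 5) from each colour; colours with fewer than 5 contribute all they have.
Σ min(cᵢ, 5) = 3 + 3 + 1 + 5 + 5 + 5 + 5 + 5 + 5 = 37.
Draw number 37 + 1 = 38 must push one box to 6.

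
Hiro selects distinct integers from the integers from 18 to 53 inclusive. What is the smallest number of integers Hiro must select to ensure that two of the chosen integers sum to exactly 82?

A set avoiding the sum 82 can contain at most one of each pair {x, 82−x}, plus the 12 elements whose complement lies outside the range or equal to its own complement.
The integers 18, …, 41 (24 of them) are such a set: any two sum to at least 18+19 = 37 and at most 40+41 = 81 < 82.
Any 25th integer completes one of the 12 pairs, so 25 choices force a sum of 82.

25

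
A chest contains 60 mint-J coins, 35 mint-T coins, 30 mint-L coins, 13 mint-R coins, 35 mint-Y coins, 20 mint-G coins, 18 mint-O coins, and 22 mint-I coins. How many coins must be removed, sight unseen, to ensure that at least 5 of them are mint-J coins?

178

In the worst case for collecting mint-J coins, every non-mint-J coin comes out first.
There are 35 + 30 + 13 + 35 + 20 + 18 + 22 = 173 non-mint-J coins altogether.
After those, each further coin must be mint-J, so 173 + 5 = 178 draws guarantee 5 mint-J coins.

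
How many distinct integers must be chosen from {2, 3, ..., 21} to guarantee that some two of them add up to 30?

Two chosen integers sum to 30 exactly when both halves of some pair {x, 30−x} with 9 ≤ x ≤ 30−x ≤ 21 are chosen — 6 such pairs.
The remaining 8 elements (those with no distinct partner in range) can never complete a 30-sum, so the worst case takes all of them and one from each pair: 8 + 6 = 14.
By the pigeonhole principle, the 15th integer has to be the second member of some pair, so 14 + 1 = 15.

15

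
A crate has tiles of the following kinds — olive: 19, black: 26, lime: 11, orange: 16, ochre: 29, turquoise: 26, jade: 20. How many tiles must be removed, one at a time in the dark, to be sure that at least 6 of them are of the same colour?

36

An adversary could hand out at most 5 tiles per colour: 5 + 5 + 5 + 5 + 5 + 5 + 5 = 35 tiles and still no colour has 6.
By pigeonhole, one more tile lands in a colour already at 5, so 36 draws are enough and 35 are not.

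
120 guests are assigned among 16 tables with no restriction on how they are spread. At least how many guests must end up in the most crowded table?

The 16 tables are the holes and the 120 guests are the pigeons.
If every table held at most 7 guests, the total would be at most 16 × 7 = 112, which is less than 120.
So some table holds at least ⌈120/16⌉ = 8 guests.

8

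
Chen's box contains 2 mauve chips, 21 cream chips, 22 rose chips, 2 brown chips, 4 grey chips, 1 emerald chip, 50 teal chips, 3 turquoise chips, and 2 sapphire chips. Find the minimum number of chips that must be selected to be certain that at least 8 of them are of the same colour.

36

An adversary could hand out at most 7 chips per colour (6 colours run out sooner): 2 + 7 + 7 + 2 + 4 + 1 + 7 + 3 + 2 = 35 chips and still no colour has 8.
Pigeonhole: one more chip lands in a colour already at 7, so 36 draws are enough and 35 are not.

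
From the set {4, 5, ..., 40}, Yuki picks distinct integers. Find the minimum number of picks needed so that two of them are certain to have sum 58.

A set avoiding the sum 58 can contain at most one of each pair {x, 58−x}, plus the 15 elements whose complement lies outside the range or equal to its own complement.
The integers 4, …, 29 (26 of them) are such a set: any two sum to at least 4+5 = 9 and at most 28+29 = 57 < 58.
Any 27th integer completes one of the 11 pairs, so 27 choices force a sum of 58.

27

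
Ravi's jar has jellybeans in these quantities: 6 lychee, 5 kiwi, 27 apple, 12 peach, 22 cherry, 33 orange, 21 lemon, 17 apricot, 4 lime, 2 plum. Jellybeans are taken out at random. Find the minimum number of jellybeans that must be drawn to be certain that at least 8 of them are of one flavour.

60

The 10 flavours are the holes; the jellybeans drawn are the pigeons.
To avoid 8 of any one flavour, the worst case takes at most 7 of each flavour, or every jellybean of a flavour that has fewer than 7.
That gives 6 + 5 + 7 + 7 + 7 + 7 + 7 + 7 + 4 + 2 = 59 jellybeans with no flavour reaching 8.
The next jellybean forces some flavour to 8, so 59 + 1 = 60.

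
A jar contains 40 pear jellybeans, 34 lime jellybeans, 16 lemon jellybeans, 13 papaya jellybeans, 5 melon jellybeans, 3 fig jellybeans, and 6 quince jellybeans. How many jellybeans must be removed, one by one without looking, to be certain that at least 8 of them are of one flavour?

An adversary could hand out at most 7 jellybeans per flavour (melon, fig, quince run out sooner): 7 + 7 + 7 + 7 + 5 + 3 + 6 = 42 jellybeans and still no flavour has 8.
Pigeonhole: one more jellybean lands in a flavour already at 7, so 43 draws are enough and 42 are not.

43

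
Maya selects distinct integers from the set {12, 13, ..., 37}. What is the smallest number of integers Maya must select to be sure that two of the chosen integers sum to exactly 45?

16

Two chosen integers sum to 45 exactly when both halves of some pair {x, 45−x} with 12 ≤ x ≤ 45−x ≤ 33 are chosen — 11 such pairs.
The remaining 4 elements (those with no distinct partner in range) can never complete a 45-sum, so the worst case takes all of them and one from each pair: 4 + 11 = 15.
By pigeonhole, the 16th integer has to be the second member of some pair, so 15 + 1 = 16.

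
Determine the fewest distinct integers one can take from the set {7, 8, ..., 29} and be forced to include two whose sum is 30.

Group the elements by complementary pair {x, 30−x}: {7,23}, {8,22}, {9,21}, …, giving 8 two-element pairs, the single value 15 (it cannot pair with itself since the integers are distinct), and 6 integers whose partner 30−x falls outside [7,29].
Treating each of those 15 groups as a pigeonhole, one can pick one integer per group — 15 integers — with no two summing to 30.
The 16th integer lands in an occupied pair, forcing a sum of 30.

16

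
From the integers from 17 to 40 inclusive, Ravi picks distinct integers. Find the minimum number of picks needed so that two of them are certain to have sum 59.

14

A set avoiding the sum 59 can contain at most one of each pair {x, 59−x}, plus the 2 elements whose complement lies outside the range.
The integers 17, …, 29 (13 of them) are such a set: any two sum to at least 17+18 = 35 and at most 28+29 = 57 < 59.
By the pigeonhole principle, any 14th integer completes one of the 11 pairs, so 14 choices force a sum of 59.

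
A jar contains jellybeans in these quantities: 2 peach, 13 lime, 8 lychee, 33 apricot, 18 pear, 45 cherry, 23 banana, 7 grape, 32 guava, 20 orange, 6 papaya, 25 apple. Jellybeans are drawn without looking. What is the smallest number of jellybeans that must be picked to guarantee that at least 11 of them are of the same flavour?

104

The 12 flavours are the holes; the jellybeans drawn are the pigeons.
To avoid 11 of any one flavour, the worst case takes at most 10 of each flavour, or every jellybean of a flavour that has fewer than 10.
That gives 2 + 10 + 8 + 10 + 10 + 10 + 10 + 7 + 10 + 10 + 6 + 10 = 103 jellybeans with no flavour reaching 11.
The next jellybean forces some flavour to 11, so 103 + 1 = 104.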